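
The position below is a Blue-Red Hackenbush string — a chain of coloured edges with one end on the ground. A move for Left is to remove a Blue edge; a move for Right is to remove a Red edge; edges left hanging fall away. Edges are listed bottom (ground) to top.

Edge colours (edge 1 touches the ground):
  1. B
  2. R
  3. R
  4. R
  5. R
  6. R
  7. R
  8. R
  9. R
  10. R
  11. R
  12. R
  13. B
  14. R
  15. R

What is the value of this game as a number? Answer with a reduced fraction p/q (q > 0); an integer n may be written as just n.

1 of 15 · B · max L 0 · min R +∞ => 1
2 of 15 · BR · max L 0 · min R 1 => 1/2
3 of 15 · BRR · max L 0 · min R 1/2 => 1/4
4 of 15 · BRRR · max L 0 · min R 1/4 => 1/8
5 of 15 · BRRRR · max L 0 · min R 1/8 => 1/16
6 of 15 · BRRRRR · max L 0 · min R 1/16 => 1/32
7 of 15 · BRRRRRR · max L 0 · min R 1/32 => 1/64
8 of 15 · BRRRRRRR · max L 0 · min R 1/64 => 1/128
9 of 15 · BRRRRRRRR · max L 0 · min R 1/128 => 1/256
10 of 15 · BRRRRRRRRR · max L 0 · min R 1/256 => 1/512
11 of 15 · BRRRRRRRRRR · max L 0 · min R 1/512 => 1/1024
12 of 15 · BRRRRRRRRRRR · max L 0 · min R 1/1024 => 1/2048
13 of 15 · BRRRRRRRRRRRB · max L 1/2048 · min R 1/1024 => 3/4096
14 of 15 · BRRRRRRRRRRRBR · max L 1/2048 · min R 3/4096 => 5/8192
15 of 15 · BRRRRRRRRRRRBRR · max L 1/2048 · min R 5/8192 => 9/16384

9/16384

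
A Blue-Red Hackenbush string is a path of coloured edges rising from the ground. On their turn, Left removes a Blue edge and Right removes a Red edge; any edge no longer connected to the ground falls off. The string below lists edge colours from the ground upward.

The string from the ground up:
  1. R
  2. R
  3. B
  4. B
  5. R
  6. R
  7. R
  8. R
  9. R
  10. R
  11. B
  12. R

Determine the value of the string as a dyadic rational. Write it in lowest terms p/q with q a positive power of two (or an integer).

-1531/1024

Build value(s[:k]) for k = 1..12, string s = R R B B R R R R R R B R.
R: Left { (no moves) }, Right { 0 } gives simplest -1
RR: Left { (no moves) }, Right { -1, 0 } gives simplest -2
RRB: Left { -2 }, Right { -1, 0 } gives simplest -3/2
RRBB: Left { -2, -3/2 }, Right { -1, 0 } gives simplest -5/4
RRBBR: Left { -2, -3/2 }, Right { -5/4, -1, 0 } gives simplest -11/8
RRBBRR: Left { -2, -3/2 }, Right { -11/8, -5/4, -1, 0 } gives simplest -23/16
RRBBRRR: Left { -2, -3/2 }, Right { -23/16, -11/8, -5/4, -1, 0 } gives simplest -47/32
RRBBRRRR: Left { -2, -3/2 }, Right { -47/32, -23/16, -11/8, -5/4, -1, 0 } gives simplest -95/64
RRBBRRRRR: Left { -2, -3/2 }, Right { -95/64, -47/32, -23/16, -11/8, -5/4, -1, 0 } gives simplest -191/128
RRBBRRRRRR: Left { -2, -3/2 }, Right { -191/128, -95/64, -47/32, -23/16, -11/8, -5/4, -1, 0 } gives simplest -383/256
RRBBRRRRRRB: Left { -2, -3/2, -383/256 }, Right { -191/128, -95/64, -47/32, -23/16, -11/8, -5/4, -1, 0 } gives simplest -765/512
RRBBRRRRRRBR: Left { -2, -3/2, -383/256 }, Right { -765/512, -191/128, -95/64, -47/32, -23/16, -11/8, -5/4, -1, 0 } gives simplest -1531/1024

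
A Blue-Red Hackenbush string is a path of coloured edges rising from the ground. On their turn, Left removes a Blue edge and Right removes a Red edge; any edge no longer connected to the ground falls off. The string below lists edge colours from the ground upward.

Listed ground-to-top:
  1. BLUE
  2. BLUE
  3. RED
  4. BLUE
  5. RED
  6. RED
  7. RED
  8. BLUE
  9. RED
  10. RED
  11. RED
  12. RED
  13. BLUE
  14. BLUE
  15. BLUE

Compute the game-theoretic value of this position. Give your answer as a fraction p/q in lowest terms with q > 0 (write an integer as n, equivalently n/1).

val_1 [B]  L=[0]  R=[]  -> 1
val_2 [BB]  L=[0; 1]  R=[]  -> 2
val_3 [BBR]  L=[0; 1]  R=[2]  -> 3/2
val_4 [BBRB]  L=[0; 1; 3/2]  R=[2]  -> 7/4
val_5 [BBRBR]  L=[0; 1; 3/2]  R=[7/4; 2]  -> 13/8
val_6 [BBRBRR]  L=[0; 1; 3/2]  R=[13/8; 7/4; 2]  -> 25/16
val_7 [BBRBRRR]  L=[0; 1; 3/2]  R=[25/16; 13/8; 7/4; 2]  -> 49/32
val_8 [BBRBRRRB]  L=[0; 1; 3/2; 49/32]  R=[25/16; 13/8; 7/4; 2]  -> 99/64
val_9 [BBRBRRRBR]  L=[0; 1; 3/2; 49/32]  R=[99/64; 25/16; 13/8; 7/4; 2]  -> 197/128
val_10 [BBRBRRRBRR]  L=[0; 1; 3/2; 49/32]  R=[197/128; 99/64; 25/16; 13/8; 7/4; 2]  -> 393/256
val_11 [BBRBRRRBRRR]  L=[0; 1; 3/2; 49/32]  R=[393/256; 197/128; 99/64; 25/16; 13/8; 7/4; 2]  -> 785/512
val_12 [BBRBRRRBRRRR]  L=[0; 1; 3/2; 49/32]  R=[785/512; 393/256; 197/128; 99/64; 25/16; 13/8; 7/4; 2]  -> 1569/1024
val_13 [BBRBRRRBRRRRB]  L=[0; 1; 3/2; 49/32; 1569/1024]  R=[785/512; 393/256; 197/128; 99/64; 25/16; 13/8; 7/4; 2]  -> 3139/2048
val_14 [BBRBRRRBRRRRBB]  L=[0; 1; 3/2; 49/32; 1569/1024; 3139/2048]  R=[785/512; 393/256; 197/128; 99/64; 25/16; 13/8; 7/4; 2]  -> 6279/4096
val_15 [BBRBRRRBRRRRBBB]  L=[0; 1; 3/2; 49/32; 1569/1024; 3139/2048; 6279/4096]  R=[785/512; 393/256; 197/128; 99/64; 25/16; 13/8; 7/4; 2]  -> 12559/8192

12559/8192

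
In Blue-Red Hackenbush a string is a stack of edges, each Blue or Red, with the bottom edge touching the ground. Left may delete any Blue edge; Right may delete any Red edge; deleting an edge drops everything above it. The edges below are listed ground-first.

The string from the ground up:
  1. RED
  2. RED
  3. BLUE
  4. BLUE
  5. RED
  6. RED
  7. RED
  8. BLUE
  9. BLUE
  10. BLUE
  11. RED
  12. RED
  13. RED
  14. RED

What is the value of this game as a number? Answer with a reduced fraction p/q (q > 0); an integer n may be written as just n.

Build g(s[:k]) for k = 1..14, string s = RED RED BLUE BLUE RED RED RED BLUE BLUE BLUE RED RED RED RED.
g_1 [R]  L=[·]  R=[0]  => -1
g_2 [RR]  L=[·]  R=[-1; 0]  => -2
g_3 [RRB]  L=[-2]  R=[-1; 0]  => -3/2
g_4 [RRBB]  L=[-2; -3/2]  R=[-1; 0]  => -5/4
g_5 [RRBBR]  L=[-2; -3/2]  R=[-5/4; -1; 0]  => -11/8
g_6 [RRBBRR]  L=[-2; -3/2]  R=[-11/8; -5/4; -1; 0]  => -23/16
g_7 [RRBBRRR]  L=[-2; -3/2]  R=[-23/16; -11/8; -5/4; -1; 0]  => -47/32
g_8 [RRBBRRRB]  L=[-2; -3/2; -47/32]  R=[-23/16; -11/8; -5/4; -1; 0]  => -93/64
g_9 [RRBBRRRBB]  L=[-2; -3/2; -47/32; -93/64]  R=[-23/16; -11/8; -5/4; -1; 0]  => -185/128
g_10 [RRBBRRRBBB]  L=[-2; -3/2; -47/32; -93/64; -185/128]  R=[-23/16; -11/8; -5/4; -1; 0]  => -369/256
g_11 [RRBBRRRBBBR]  L=[-2; -3/2; -47/32; -93/64; -185/128]  R=[-369/256; -23/16; -11/8; -5/4; -1; 0]  => -739/512
g_12 [RRBBRRRBBBRR]  L=[-2; -3/2; -47/32; -93/64; -185/128]  R=[-739/512; -369/256; -23/16; -11/8; -5/4; -1; 0]  => -1479/1024
g_13 [RRBBRRRBBBRRR]  L=[-2; -3/2; -47/32; -93/64; -185/128]  R=[-1479/1024; -739/512; -369/256; -23/16; -11/8; -5/4; -1; 0]  => -2959/2048
g_14 [RRBBRRRBBBRRRR]  L=[-2; -3/2; -47/32; -93/64; -185/128]  R=[-2959/2048; -1479/1024; -739/512; -369/256; -23/16; -11/8; -5/4; -1; 0]  => -5919/4096

-5919/4096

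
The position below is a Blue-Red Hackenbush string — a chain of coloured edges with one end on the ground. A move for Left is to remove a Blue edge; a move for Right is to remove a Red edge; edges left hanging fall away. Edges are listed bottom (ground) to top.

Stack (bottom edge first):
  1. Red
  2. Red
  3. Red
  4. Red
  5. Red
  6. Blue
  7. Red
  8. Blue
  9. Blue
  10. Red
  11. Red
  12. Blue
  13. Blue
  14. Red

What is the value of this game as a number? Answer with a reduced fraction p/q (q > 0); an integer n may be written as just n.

-2355/512

Prefix values for Red Red Red Red Red Blue Red Blue Blue Red Red Blue Blue Red via {L|R} + simplicity:
v_1 [R]  L=[∅]  R=[0]  => -1
v_2 [RR]  L=[∅]  R=[-1 0]  => -2
v_3 [RRR]  L=[∅]  R=[-2 -1 0]  => -3
v_4 [RRRR]  L=[∅]  R=[-3 -2 -1 0]  => -4
v_5 [RRRRR]  L=[∅]  R=[-4 -3 -2 -1 0]  => -5
v_6 [RRRRRB]  L=[-5]  R=[-4 -3 -2 -1 0]  => -9/2
v_7 [RRRRRBR]  L=[-5]  R=[-9/2 -4 -3 -2 -1 0]  => -19/4
v_8 [RRRRRBRB]  L=[-5 -19/4]  R=[-9/2 -4 -3 -2 -1 0]  => -37/8
v_9 [RRRRRBRBB]  L=[-5 -19/4 -37/8]  R=[-9/2 -4 -3 -2 -1 0]  => -73/16
v_10 [RRRRRBRBBR]  L=[-5 -19/4 -37/8]  R=[-73/16 -9/2 -4 -3 -2 -1 0]  => -147/32
v_11 [RRRRRBRBBRR]  L=[-5 -19/4 -37/8]  R=[-147/32 -73/16 -9/2 -4 -3 -2 -1 0]  => -295/64
v_12 [RRRRRBRBBRRB]  L=[-5 -19/4 -37/8 -295/64]  R=[-147/32 -73/16 -9/2 -4 -3 -2 -1 0]  => -589/128
v_13 [RRRRRBRBBRRBB]  L=[-5 -19/4 -37/8 -295/64 -589/128]  R=[-147/32 -73/16 -9/2 -4 -3 -2 -1 0]  => -1177/256
v_14 [RRRRRBRBBRRBBR]  L=[-5 -19/4 -37/8 -295/64 -589/128]  R=[-1177/256 -147/32 -73/16 -9/2 -4 -3 -2 -1 0]  => -2355/512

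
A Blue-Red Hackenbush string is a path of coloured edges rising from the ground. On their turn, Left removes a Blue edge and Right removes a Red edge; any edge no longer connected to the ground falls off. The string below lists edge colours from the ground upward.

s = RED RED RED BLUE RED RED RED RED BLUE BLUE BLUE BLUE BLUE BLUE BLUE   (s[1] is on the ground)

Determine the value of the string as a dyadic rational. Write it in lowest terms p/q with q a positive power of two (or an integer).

edge 1 of 15 (RED): { none | 0 } = -1
edge 2 of 15 (RED): { none | -1, 0 } = -2
edge 3 of 15 (RED): { none | -2, -1, 0 } = -3
edge 4 of 15 (BLUE): { -3 | -2, -1, 0 } = -5/2
edge 5 of 15 (RED): { -3 | -5/2, -2, -1, 0 } = -11/4
edge 6 of 15 (RED): { -3 | -11/4, -5/2, -2, -1, 0 } = -23/8
edge 7 of 15 (RED): { -3 | -23/8, -11/4, -5/2, -2, -1, 0 } = -47/16
edge 8 of 15 (RED): { -3 | -47/16, -23/8, -11/4, -5/2, -2, -1, 0 } = -95/32
edge 9 of 15 (BLUE): { -3, -95/32 | -47/16, -23/8, -11/4, -5/2, -2, -1, 0 } = -189/64
edge 10 of 15 (BLUE): { -3, -95/32, -189/64 | -47/16, -23/8, -11/4, -5/2, -2, -1, 0 } = -377/128
edge 11 of 15 (BLUE): { -3, -95/32, -189/64, -377/128 | -47/16, -23/8, -11/4, -5/2, -2, -1, 0 } = -753/256
edge 12 of 15 (BLUE): { -3, -95/32, -189/64, -377/128, -753/256 | -47/16, -23/8, -11/4, -5/2, -2, -1, 0 } = -1505/512
edge 13 of 15 (BLUE): { -3, -95/32, -189/64, -377/128, -753/256, -1505/512 | -47/16, -23/8, -11/4, -5/2, -2, -1, 0 } = -3009/1024
edge 14 of 15 (BLUE): { -3, -95/32, -189/64, -377/128, -753/256, -1505/512, -3009/1024 | -47/16, -23/8, -11/4, -5/2, -2, -1, 0 } = -6017/2048
edge 15 of 15 (BLUE): { -3, -95/32, -189/64, -377/128, -753/256, -1505/512, -3009/1024, -6017/2048 | -47/16, -23/8, -11/4, -5/2, -2, -1, 0 } = -12033/4096

-12033/4096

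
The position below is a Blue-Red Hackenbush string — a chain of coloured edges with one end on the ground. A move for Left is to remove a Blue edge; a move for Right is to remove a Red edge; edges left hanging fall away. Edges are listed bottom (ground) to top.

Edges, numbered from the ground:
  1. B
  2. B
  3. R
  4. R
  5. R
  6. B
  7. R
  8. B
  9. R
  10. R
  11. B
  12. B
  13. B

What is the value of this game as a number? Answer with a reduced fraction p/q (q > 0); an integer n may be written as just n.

2383/2048

edge 1 of 13 (B): { 0 | ∅ } => 1
edge 2 of 13 (B): { 0; 1 | ∅ } => 2
edge 3 of 13 (R): { 0; 1 | 2 } => 3/2
edge 4 of 13 (R): { 0; 1 | 3/2; 2 } => 5/4
edge 5 of 13 (R): { 0; 1 | 5/4; 3/2; 2 } => 9/8
edge 6 of 13 (B): { 0; 1; 9/8 | 5/4; 3/2; 2 } => 19/16
edge 7 of 13 (R): { 0; 1; 9/8 | 19/16; 5/4; 3/2; 2 } => 37/32
edge 8 of 13 (B): { 0; 1; 9/8; 37/32 | 19/16; 5/4; 3/2; 2 } => 75/64
edge 9 of 13 (R): { 0; 1; 9/8; 37/32 | 75/64; 19/16; 5/4; 3/2; 2 } => 149/128
edge 10 of 13 (R): { 0; 1; 9/8; 37/32 | 149/128; 75/64; 19/16; 5/4; 3/2; 2 } => 297/256
edge 11 of 13 (B): { 0; 1; 9/8; 37/32; 297/256 | 149/128; 75/64; 19/16; 5/4; 3/2; 2 } => 595/512
edge 12 of 13 (B): { 0; 1; 9/8; 37/32; 297/256; 595/512 | 149/128; 75/64; 19/16; 5/4; 3/2; 2 } => 1191/1024
edge 13 of 13 (B): { 0; 1; 9/8; 37/32; 297/256; 595/512; 1191/1024 | 149/128; 75/64; 19/16; 5/4; 3/2; 2 } => 2383/2048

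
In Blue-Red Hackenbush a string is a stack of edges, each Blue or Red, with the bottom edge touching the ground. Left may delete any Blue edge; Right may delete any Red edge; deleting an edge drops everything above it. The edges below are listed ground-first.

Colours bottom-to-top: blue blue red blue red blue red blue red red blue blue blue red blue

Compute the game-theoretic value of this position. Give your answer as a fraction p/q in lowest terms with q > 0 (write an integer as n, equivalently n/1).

value_1 [b]  L=[0]  R=[∅]  ⇒ 1
value_2 [bb]  L=[0,1]  R=[∅]  ⇒ 2
value_3 [bbr]  L=[0,1]  R=[2]  ⇒ 3/2
value_4 [bbrb]  L=[0,1,3/2]  R=[2]  ⇒ 7/4
value_5 [bbrbr]  L=[0,1,3/2]  R=[7/4,2]  ⇒ 13/8
value_6 [bbrbrb]  L=[0,1,3/2,13/8]  R=[7/4,2]  ⇒ 27/16
value_7 [bbrbrbr]  L=[0,1,3/2,13/8]  R=[27/16,7/4,2]  ⇒ 53/32
value_8 [bbrbrbrb]  L=[0,1,3/2,13/8,53/32]  R=[27/16,7/4,2]  ⇒ 107/64
value_9 [bbrbrbrbr]  L=[0,1,3/2,13/8,53/32]  R=[107/64,27/16,7/4,2]  ⇒ 213/128
value_10 [bbrbrbrbrr]  L=[0,1,3/2,13/8,53/32]  R=[213/128,107/64,27/16,7/4,2]  ⇒ 425/256
value_11 [bbrbrbrbrrb]  L=[0,1,3/2,13/8,53/32,425/256]  R=[213/128,107/64,27/16,7/4,2]  ⇒ 851/512
value_12 [bbrbrbrbrrbb]  L=[0,1,3/2,13/8,53/32,425/256,851/512]  R=[213/128,107/64,27/16,7/4,2]  ⇒ 1703/1024
value_13 [bbrbrbrbrrbbb]  L=[0,1,3/2,13/8,53/32,425/256,851/512,1703/1024]  R=[213/128,107/64,27/16,7/4,2]  ⇒ 3407/2048
value_14 [bbrbrbrbrrbbbr]  L=[0,1,3/2,13/8,53/32,425/256,851/512,1703/1024]  R=[3407/2048,213/128,107/64,27/16,7/4,2]  ⇒ 6813/4096
value_15 [bbrbrbrbrrbbbrb]  L=[0,1,3/2,13/8,53/32,425/256,851/512,1703/1024,6813/4096]  R=[3407/2048,213/128,107/64,27/16,7/4,2]  ⇒ 13627/8192

13627/8192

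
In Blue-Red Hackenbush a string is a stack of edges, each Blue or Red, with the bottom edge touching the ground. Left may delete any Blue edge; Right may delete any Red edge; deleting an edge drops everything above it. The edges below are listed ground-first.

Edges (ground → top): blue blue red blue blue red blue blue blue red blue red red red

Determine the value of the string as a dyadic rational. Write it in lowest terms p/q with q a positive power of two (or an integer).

Build G(s[:k]) for k = 1..14, string s = blue blue red blue blue red blue blue blue red blue red red red.
edge 1 of 14 (blue): { 0 | ∅ } gives 1
edge 2 of 14 (blue): { 0 1 | ∅ } gives 2
edge 3 of 14 (red): { 0 1 | 2 } gives 3/2
edge 4 of 14 (blue): { 0 1 3/2 | 2 } gives 7/4
edge 5 of 14 (blue): { 0 1 3/2 7/4 | 2 } gives 15/8
edge 6 of 14 (red): { 0 1 3/2 7/4 | 15/8 2 } gives 29/16
edge 7 of 14 (blue): { 0 1 3/2 7/4 29/16 | 15/8 2 } gives 59/32
edge 8 of 14 (blue): { 0 1 3/2 7/4 29/16 59/32 | 15/8 2 } gives 119/64
edge 9 of 14 (blue): { 0 1 3/2 7/4 29/16 59/32 119/64 | 15/8 2 } gives 239/128
edge 10 of 14 (red): { 0 1 3/2 7/4 29/16 59/32 119/64 | 239/128 15/8 2 } gives 477/256
edge 11 of 14 (blue): { 0 1 3/2 7/4 29/16 59/32 119/64 477/256 | 239/128 15/8 2 } gives 955/512
edge 12 of 14 (red): { 0 1 3/2 7/4 29/16 59/32 119/64 477/256 | 955/512 239/128 15/8 2 } gives 1909/1024
edge 13 of 14 (red): { 0 1 3/2 7/4 29/16 59/32 119/64 477/256 | 1909/1024 955/512 239/128 15/8 2 } gives 3817/2048
edge 14 of 14 (red): { 0 1 3/2 7/4 29/16 59/32 119/64 477/256 | 3817/2048 1909/1024 955/512 239/128 15/8 2 } gives 7633/4096

7633/4096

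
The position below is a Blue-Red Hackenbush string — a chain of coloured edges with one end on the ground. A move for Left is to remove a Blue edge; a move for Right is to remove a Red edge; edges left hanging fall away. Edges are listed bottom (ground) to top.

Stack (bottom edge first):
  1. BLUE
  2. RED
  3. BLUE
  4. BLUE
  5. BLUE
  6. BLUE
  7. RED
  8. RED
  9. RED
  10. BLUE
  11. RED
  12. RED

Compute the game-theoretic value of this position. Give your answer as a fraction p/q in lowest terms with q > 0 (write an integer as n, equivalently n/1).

edge 1 of 12 (BLUE): { 0 | · } → 1
edge 2 of 12 (RED): { 0 | 1 } → 1/2
edge 3 of 12 (BLUE): { 0,1/2 | 1 } → 3/4
edge 4 of 12 (BLUE): { 0,1/2,3/4 | 1 } → 7/8
edge 5 of 12 (BLUE): { 0,1/2,3/4,7/8 | 1 } → 15/16
edge 6 of 12 (BLUE): { 0,1/2,3/4,7/8,15/16 | 1 } → 31/32
edge 7 of 12 (RED): { 0,1/2,3/4,7/8,15/16 | 31/32,1 } → 61/64
edge 8 of 12 (RED): { 0,1/2,3/4,7/8,15/16 | 61/64,31/32,1 } → 121/128
edge 9 of 12 (RED): { 0,1/2,3/4,7/8,15/16 | 121/128,61/64,31/32,1 } → 241/256
edge 10 of 12 (BLUE): { 0,1/2,3/4,7/8,15/16,241/256 | 121/128,61/64,31/32,1 } → 483/512
edge 11 of 12 (RED): { 0,1/2,3/4,7/8,15/16,241/256 | 483/512,121/128,61/64,31/32,1 } → 965/1024
edge 12 of 12 (RED): { 0,1/2,3/4,7/8,15/16,241/256 | 965/1024,483/512,121/128,61/64,31/32,1 } → 1929/2048

1929/2048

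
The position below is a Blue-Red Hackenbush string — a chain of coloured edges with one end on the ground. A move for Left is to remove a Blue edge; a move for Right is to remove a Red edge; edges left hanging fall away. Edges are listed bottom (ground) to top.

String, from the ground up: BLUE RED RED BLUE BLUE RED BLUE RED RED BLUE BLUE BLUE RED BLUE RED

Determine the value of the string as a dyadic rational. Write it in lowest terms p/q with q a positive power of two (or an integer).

Build v(s[:k]) for k = 1..15, string s = BLUE RED RED BLUE BLUE RED BLUE RED RED BLUE BLUE BLUE RED BLUE RED.
B: Left { 0 }, Right { none } → simplest 1
BR: Left { 0 }, Right { 1 } → simplest 1/2
BRR: Left { 0 }, Right { 1/2, 1 } → simplest 1/4
BRRB: Left { 0, 1/4 }, Right { 1/2, 1 } → simplest 3/8
BRRBB: Left { 0, 1/4, 3/8 }, Right { 1/2, 1 } → simplest 7/16
BRRBBR: Left { 0, 1/4, 3/8 }, Right { 7/16, 1/2, 1 } → simplest 13/32
BRRBBRB: Left { 0, 1/4, 3/8, 13/32 }, Right { 7/16, 1/2, 1 } → simplest 27/64
BRRBBRBR: Left { 0, 1/4, 3/8, 13/32 }, Right { 27/64, 7/16, 1/2, 1 } → simplest 53/128
BRRBBRBRR: Left { 0, 1/4, 3/8, 13/32 }, Right { 53/128, 27/64, 7/16, 1/2, 1 } → simplest 105/256
BRRBBRBRRB: Left { 0, 1/4, 3/8, 13/32, 105/256 }, Right { 53/128, 27/64, 7/16, 1/2, 1 } → simplest 211/512
BRRBBRBRRBB: Left { 0, 1/4, 3/8, 13/32, 105/256, 211/512 }, Right { 53/128, 27/64, 7/16, 1/2, 1 } → simplest 423/1024
BRRBBRBRRBBB: Left { 0, 1/4, 3/8, 13/32, 105/256, 211/512, 423/1024 }, Right { 53/128, 27/64, 7/16, 1/2, 1 } → simplest 847/2048
BRRBBRBRRBBBR: Left { 0, 1/4, 3/8, 13/32, 105/256, 211/512, 423/1024 }, Right { 847/2048, 53/128, 27/64, 7/16, 1/2, 1 } → simplest 1693/4096
BRRBBRBRRBBBRB: Left { 0, 1/4, 3/8, 13/32, 105/256, 211/512, 423/1024, 1693/4096 }, Right { 847/2048, 53/128, 27/64, 7/16, 1/2, 1 } → simplest 3387/8192
BRRBBRBRRBBBRBR: Left { 0, 1/4, 3/8, 13/32, 105/256, 211/512, 423/1024, 1693/4096 }, Right { 3387/8192, 847/2048, 53/128, 27/64, 7/16, 1/2, 1 } → simplest 6773/16384

6773/16384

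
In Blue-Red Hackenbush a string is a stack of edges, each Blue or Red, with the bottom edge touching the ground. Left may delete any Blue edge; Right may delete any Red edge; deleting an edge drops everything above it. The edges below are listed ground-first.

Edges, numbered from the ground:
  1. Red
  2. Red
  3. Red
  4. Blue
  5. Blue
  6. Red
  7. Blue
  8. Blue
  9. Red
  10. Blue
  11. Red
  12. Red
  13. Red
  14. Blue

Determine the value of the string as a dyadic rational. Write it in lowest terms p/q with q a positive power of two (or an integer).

Build v(s[:k]) for k = 1..14, string s = Red Red Red Blue Blue Red Blue Blue Red Blue Red Red Red Blue.
R: Left { · }, Right { 0 } — simplest -1
RR: Left { · }, Right { -1, 0 } — simplest -2
RRR: Left { · }, Right { -2, -1, 0 } — simplest -3
RRRB: Left { -3 }, Right { -2, -1, 0 } — simplest -5/2
RRRBB: Left { -3, -5/2 }, Right { -2, -1, 0 } — simplest -9/4
RRRBBR: Left { -3, -5/2 }, Right { -9/4, -2, -1, 0 } — simplest -19/8
RRRBBRB: Left { -3, -5/2, -19/8 }, Right { -9/4, -2, -1, 0 } — simplest -37/16
RRRBBRBB: Left { -3, -5/2, -19/8, -37/16 }, Right { -9/4, -2, -1, 0 } — simplest -73/32
RRRBBRBBR: Left { -3, -5/2, -19/8, -37/16 }, Right { -73/32, -9/4, -2, -1, 0 } — simplest -147/64
RRRBBRBBRB: Left { -3, -5/2, -19/8, -37/16, -147/64 }, Right { -73/32, -9/4, -2, -1, 0 } — simplest -293/128
RRRBBRBBRBR: Left { -3, -5/2, -19/8, -37/16, -147/64 }, Right { -293/128, -73/32, -9/4, -2, -1, 0 } — simplest -587/256
RRRBBRBBRBRR: Left { -3, -5/2, -19/8, -37/16, -147/64 }, Right { -587/256, -293/128, -73/32, -9/4, -2, -1, 0 } — simplest -1175/512
RRRBBRBBRBRRR: Left { -3, -5/2, -19/8, -37/16, -147/64 }, Right { -1175/512, -587/256, -293/128, -73/32, -9/4, -2, -1, 0 } — simplest -2351/1024
RRRBBRBBRBRRRB: Left { -3, -5/2, -19/8, -37/16, -147/64, -2351/1024 }, Right { -1175/512, -587/256, -293/128, -73/32, -9/4, -2, -1, 0 } — simplest -4701/2048

-4701/2048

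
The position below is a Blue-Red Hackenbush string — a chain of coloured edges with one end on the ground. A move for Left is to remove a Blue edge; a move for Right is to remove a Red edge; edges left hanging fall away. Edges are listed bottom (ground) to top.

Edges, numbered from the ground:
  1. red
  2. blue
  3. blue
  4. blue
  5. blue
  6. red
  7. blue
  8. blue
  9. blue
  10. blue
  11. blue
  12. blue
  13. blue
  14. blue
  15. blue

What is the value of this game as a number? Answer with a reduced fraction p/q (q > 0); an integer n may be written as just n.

-1025/16384

step 1: add red to get r; options L={ — } R={ 0 } — -1
step 2: add blue to get rb; options L={ -1 } R={ 0 } — -1/2
step 3: add blue to get rbb; options L={ -1, -1/2 } R={ 0 } — -1/4
step 4: add blue to get rbbb; options L={ -1, -1/2, -1/4 } R={ 0 } — -1/8
step 5: add blue to get rbbbb; options L={ -1, -1/2, -1/4, -1/8 } R={ 0 } — -1/16
step 6: add red to get rbbbbr; options L={ -1, -1/2, -1/4, -1/8 } R={ -1/16, 0 } — -3/32
step 7: add blue to get rbbbbrb; options L={ -1, -1/2, -1/4, -1/8, -3/32 } R={ -1/16, 0 } — -5/64
step 8: add blue to get rbbbbrbb; options L={ -1, -1/2, -1/4, -1/8, -3/32, -5/64 } R={ -1/16, 0 } — -9/128
step 9: add blue to get rbbbbrbbb; options L={ -1, -1/2, -1/4, -1/8, -3/32, -5/64, -9/128 } R={ -1/16, 0 } — -17/256
step 10: add blue to get rbbbbrbbbb; options L={ -1, -1/2, -1/4, -1/8, -3/32, -5/64, -9/128, -17/256 } R={ -1/16, 0 } — -33/512
step 11: add blue to get rbbbbrbbbbb; options L={ -1, -1/2, -1/4, -1/8, -3/32, -5/64, -9/128, -17/256, -33/512 } R={ -1/16, 0 } — -65/1024
step 12: add blue to get rbbbbrbbbbbb; options L={ -1, -1/2, -1/4, -1/8, -3/32, -5/64, -9/128, -17/256, -33/512, -65/1024 } R={ -1/16, 0 } — -129/2048
step 13: add blue to get rbbbbrbbbbbbb; options L={ -1, -1/2, -1/4, -1/8, -3/32, -5/64, -9/128, -17/256, -33/512, -65/1024, -129/2048 } R={ -1/16, 0 } — -257/4096
step 14: add blue to get rbbbbrbbbbbbbb; options L={ -1, -1/2, -1/4, -1/8, -3/32, -5/64, -9/128, -17/256, -33/512, -65/1024, -129/2048, -257/4096 } R={ -1/16, 0 } — -513/8192
step 15: add blue to get rbbbbrbbbbbbbbb; options L={ -1, -1/2, -1/4, -1/8, -3/32, -5/64, -9/128, -17/256, -33/512, -65/1024, -129/2048, -257/4096, -513/8192 } R={ -1/16, 0 } — -1025/16384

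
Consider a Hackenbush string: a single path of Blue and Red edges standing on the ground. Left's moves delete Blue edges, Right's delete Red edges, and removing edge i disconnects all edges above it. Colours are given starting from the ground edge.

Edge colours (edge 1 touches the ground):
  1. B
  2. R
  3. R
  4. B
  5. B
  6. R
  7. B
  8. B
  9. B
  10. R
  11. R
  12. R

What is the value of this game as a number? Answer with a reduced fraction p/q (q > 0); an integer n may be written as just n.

v(B) = { 0 | ∅ } -> 1
v(BR) = { 0 | 1 } -> 1/2
v(BRR) = { 0 | 1/2, 1 } -> 1/4
v(BRRB) = { 0, 1/4 | 1/2, 1 } -> 3/8
v(BRRBB) = { 0, 1/4, 3/8 | 1/2, 1 } -> 7/16
v(BRRBBR) = { 0, 1/4, 3/8 | 7/16, 1/2, 1 } -> 13/32
v(BRRBBRB) = { 0, 1/4, 3/8, 13/32 | 7/16, 1/2, 1 } -> 27/64
v(BRRBBRBB) = { 0, 1/4, 3/8, 13/32, 27/64 | 7/16, 1/2, 1 } -> 55/128
v(BRRBBRBBB) = { 0, 1/4, 3/8, 13/32, 27/64, 55/128 | 7/16, 1/2, 1 } -> 111/256
v(BRRBBRBBBR) = { 0, 1/4, 3/8, 13/32, 27/64, 55/128 | 111/256, 7/16, 1/2, 1 } -> 221/512
v(BRRBBRBBBRR) = { 0, 1/4, 3/8, 13/32, 27/64, 55/128 | 221/512, 111/256, 7/16, 1/2, 1 } -> 441/1024
v(BRRBBRBBBRRR) = { 0, 1/4, 3/8, 13/32, 27/64, 55/128 | 441/1024, 221/512, 111/256, 7/16, 1/2, 1 } -> 881/2048

881/2048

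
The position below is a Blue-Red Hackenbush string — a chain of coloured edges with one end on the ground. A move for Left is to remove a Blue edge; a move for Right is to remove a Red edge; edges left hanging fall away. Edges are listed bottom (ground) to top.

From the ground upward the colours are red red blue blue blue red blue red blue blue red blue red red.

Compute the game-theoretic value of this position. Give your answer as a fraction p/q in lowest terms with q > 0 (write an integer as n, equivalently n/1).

-4759/4096

r: Left { ∅ }, Right { 0 } → simplest -1
rr: Left { ∅ }, Right { -1; 0 } → simplest -2
rrb: Left { -2 }, Right { -1; 0 } → simplest -3/2
rrbb: Left { -2; -3/2 }, Right { -1; 0 } → simplest -5/4
rrbbb: Left { -2; -3/2; -5/4 }, Right { -1; 0 } → simplest -9/8
rrbbbr: Left { -2; -3/2; -5/4 }, Right { -9/8; -1; 0 } → simplest -19/16
rrbbbrb: Left { -2; -3/2; -5/4; -19/16 }, Right { -9/8; -1; 0 } → simplest -37/32
rrbbbrbr: Left { -2; -3/2; -5/4; -19/16 }, Right { -37/32; -9/8; -1; 0 } → simplest -75/64
rrbbbrbrb: Left { -2; -3/2; -5/4; -19/16; -75/64 }, Right { -37/32; -9/8; -1; 0 } → simplest -149/128
rrbbbrbrbb: Left { -2; -3/2; -5/4; -19/16; -75/64; -149/128 }, Right { -37/32; -9/8; -1; 0 } → simplest -297/256
rrbbbrbrbbr: Left { -2; -3/2; -5/4; -19/16; -75/64; -149/128 }, Right { -297/256; -37/32; -9/8; -1; 0 } → simplest -595/512
rrbbbrbrbbrb: Left { -2; -3/2; -5/4; -19/16; -75/64; -149/128; -595/512 }, Right { -297/256; -37/32; -9/8; -1; 0 } → simplest -1189/1024
rrbbbrbrbbrbr: Left { -2; -3/2; -5/4; -19/16; -75/64; -149/128; -595/512 }, Right { -1189/1024; -297/256; -37/32; -9/8; -1; 0 } → simplest -2379/2048
rrbbbrbrbbrbrr: Left { -2; -3/2; -5/4; -19/16; -75/64; -149/128; -595/512 }, Right { -2379/2048; -1189/1024; -297/256; -37/32; -9/8; -1; 0 } → simplest -4759/4096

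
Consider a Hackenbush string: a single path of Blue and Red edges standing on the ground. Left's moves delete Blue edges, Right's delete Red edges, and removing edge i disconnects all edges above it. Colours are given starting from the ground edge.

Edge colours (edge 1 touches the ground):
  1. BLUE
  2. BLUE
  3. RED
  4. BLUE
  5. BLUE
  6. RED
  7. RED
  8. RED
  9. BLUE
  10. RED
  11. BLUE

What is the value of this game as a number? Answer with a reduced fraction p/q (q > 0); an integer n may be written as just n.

Prefix values for BLUE BLUE RED BLUE BLUE RED RED RED BLUE RED BLUE via {L|R} + simplicity:
g_1 [B]  L=[0]  R=[none]  = 1
g_2 [BB]  L=[0 1]  R=[none]  = 2
g_3 [BBR]  L=[0 1]  R=[2]  = 3/2
g_4 [BBRB]  L=[0 1 3/2]  R=[2]  = 7/4
g_5 [BBRBB]  L=[0 1 3/2 7/4]  R=[2]  = 15/8
g_6 [BBRBBR]  L=[0 1 3/2 7/4]  R=[15/8 2]  = 29/16
g_7 [BBRBBRR]  L=[0 1 3/2 7/4]  R=[29/16 15/8 2]  = 57/32
g_8 [BBRBBRRR]  L=[0 1 3/2 7/4]  R=[57/32 29/16 15/8 2]  = 113/64
g_9 [BBRBBRRRB]  L=[0 1 3/2 7/4 113/64]  R=[57/32 29/16 15/8 2]  = 227/128
g_10 [BBRBBRRRBR]  L=[0 1 3/2 7/4 113/64]  R=[227/128 57/32 29/16 15/8 2]  = 453/256
g_11 [BBRBBRRRBRB]  L=[0 1 3/2 7/4 113/64 453/256]  R=[227/128 57/32 29/16 15/8 2]  = 907/512

907/512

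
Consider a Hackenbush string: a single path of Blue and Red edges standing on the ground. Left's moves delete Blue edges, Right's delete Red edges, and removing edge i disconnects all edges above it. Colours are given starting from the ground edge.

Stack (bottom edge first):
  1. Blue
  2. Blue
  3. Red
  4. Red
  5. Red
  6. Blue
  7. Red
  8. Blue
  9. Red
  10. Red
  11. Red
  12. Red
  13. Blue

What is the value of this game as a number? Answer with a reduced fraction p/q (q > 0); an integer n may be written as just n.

Prefix values for Blue Blue Red Red Red Blue Red Blue Red Red Red Red Blue via {L|R} + simplicity:
value(B) = { 0 |  } — 1
value(BB) = { 0, 1 |  } — 2
value(BBR) = { 0, 1 | 2 } — 3/2
value(BBRR) = { 0, 1 | 3/2, 2 } — 5/4
value(BBRRR) = { 0, 1 | 5/4, 3/2, 2 } — 9/8
value(BBRRRB) = { 0, 1, 9/8 | 5/4, 3/2, 2 } — 19/16
value(BBRRRBR) = { 0, 1, 9/8 | 19/16, 5/4, 3/2, 2 } — 37/32
value(BBRRRBRB) = { 0, 1, 9/8, 37/32 | 19/16, 5/4, 3/2, 2 } — 75/64
value(BBRRRBRBR) = { 0, 1, 9/8, 37/32 | 75/64, 19/16, 5/4, 3/2, 2 } — 149/128
value(BBRRRBRBRR) = { 0, 1, 9/8, 37/32 | 149/128, 75/64, 19/16, 5/4, 3/2, 2 } — 297/256
value(BBRRRBRBRRR) = { 0, 1, 9/8, 37/32 | 297/256, 149/128, 75/64, 19/16, 5/4, 3/2, 2 } — 593/512
value(BBRRRBRBRRRR) = { 0, 1, 9/8, 37/32 | 593/512, 297/256, 149/128, 75/64, 19/16, 5/4, 3/2, 2 } — 1185/1024
value(BBRRRBRBRRRRB) = { 0, 1, 9/8, 37/32, 1185/1024 | 593/512, 297/256, 149/128, 75/64, 19/16, 5/4, 3/2, 2 } — 2371/2048

2371/2048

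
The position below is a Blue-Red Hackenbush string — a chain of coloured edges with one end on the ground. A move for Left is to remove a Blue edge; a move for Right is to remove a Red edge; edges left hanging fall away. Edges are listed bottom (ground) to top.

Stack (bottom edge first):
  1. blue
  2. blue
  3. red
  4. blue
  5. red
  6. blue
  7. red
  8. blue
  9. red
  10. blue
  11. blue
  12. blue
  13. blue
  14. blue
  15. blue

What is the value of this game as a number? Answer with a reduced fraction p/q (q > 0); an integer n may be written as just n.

Recurse on prefixes of the 15-edge string blue blue red blue red blue red blue red blue blue blue blue blue blue:
b: Left { 0 }, Right { — } → simplest 1
bb: Left { 0, 1 }, Right { — } → simplest 2
bbr: Left { 0, 1 }, Right { 2 } → simplest 3/2
bbrb: Left { 0, 1, 3/2 }, Right { 2 } → simplest 7/4
bbrbr: Left { 0, 1, 3/2 }, Right { 7/4, 2 } → simplest 13/8
bbrbrb: Left { 0, 1, 3/2, 13/8 }, Right { 7/4, 2 } → simplest 27/16
bbrbrbr: Left { 0, 1, 3/2, 13/8 }, Right { 27/16, 7/4, 2 } → simplest 53/32
bbrbrbrb: Left { 0, 1, 3/2, 13/8, 53/32 }, Right { 27/16, 7/4, 2 } → simplest 107/64
bbrbrbrbr: Left { 0, 1, 3/2, 13/8, 53/32 }, Right { 107/64, 27/16, 7/4, 2 } → simplest 213/128
bbrbrbrbrb: Left { 0, 1, 3/2, 13/8, 53/32, 213/128 }, Right { 107/64, 27/16, 7/4, 2 } → simplest 427/256
bbrbrbrbrbb: Left { 0, 1, 3/2, 13/8, 53/32, 213/128, 427/256 }, Right { 107/64, 27/16, 7/4, 2 } → simplest 855/512
bbrbrbrbrbbb: Left { 0, 1, 3/2, 13/8, 53/32, 213/128, 427/256, 855/512 }, Right { 107/64, 27/16, 7/4, 2 } → simplest 1711/1024
bbrbrbrbrbbbb: Left { 0, 1, 3/2, 13/8, 53/32, 213/128, 427/256, 855/512, 1711/1024 }, Right { 107/64, 27/16, 7/4, 2 } → simplest 3423/2048
bbrbrbrbrbbbbb: Left { 0, 1, 3/2, 13/8, 53/32, 213/128, 427/256, 855/512, 1711/1024, 3423/2048 }, Right { 107/64, 27/16, 7/4, 2 } → simplest 6847/4096
bbrbrbrbrbbbbbb: Left { 0, 1, 3/2, 13/8, 53/32, 213/128, 427/256, 855/512, 1711/1024, 3423/2048, 6847/4096 }, Right { 107/64, 27/16, 7/4, 2 } → simplest 13695/8192

13695/8192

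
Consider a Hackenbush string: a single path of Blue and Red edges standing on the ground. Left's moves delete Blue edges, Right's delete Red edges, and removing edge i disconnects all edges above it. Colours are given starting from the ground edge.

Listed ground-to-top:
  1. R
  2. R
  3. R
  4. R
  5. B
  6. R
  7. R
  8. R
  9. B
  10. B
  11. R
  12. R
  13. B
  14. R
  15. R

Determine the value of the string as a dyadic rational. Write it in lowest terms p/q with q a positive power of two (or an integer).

-7991/2048

Build val(s[:k]) for k = 1..15, string s = R R R R B R R R B B R R B R R.
val(R) = { · | 0 } -> -1
val(RR) = { · | -1; 0 } -> -2
val(RRR) = { · | -2; -1; 0 } -> -3
val(RRRR) = { · | -3; -2; -1; 0 } -> -4
val(RRRRB) = { -4 | -3; -2; -1; 0 } -> -7/2
val(RRRRBR) = { -4 | -7/2; -3; -2; -1; 0 } -> -15/4
val(RRRRBRR) = { -4 | -15/4; -7/2; -3; -2; -1; 0 } -> -31/8
val(RRRRBRRR) = { -4 | -31/8; -15/4; -7/2; -3; -2; -1; 0 } -> -63/16
val(RRRRBRRRB) = { -4; -63/16 | -31/8; -15/4; -7/2; -3; -2; -1; 0 } -> -125/32
val(RRRRBRRRBB) = { -4; -63/16; -125/32 | -31/8; -15/4; -7/2; -3; -2; -1; 0 } -> -249/64
val(RRRRBRRRBBR) = { -4; -63/16; -125/32 | -249/64; -31/8; -15/4; -7/2; -3; -2; -1; 0 } -> -499/128
val(RRRRBRRRBBRR) = { -4; -63/16; -125/32 | -499/128; -249/64; -31/8; -15/4; -7/2; -3; -2; -1; 0 } -> -999/256
val(RRRRBRRRBBRRB) = { -4; -63/16; -125/32; -999/256 | -499/128; -249/64; -31/8; -15/4; -7/2; -3; -2; -1; 0 } -> -1997/512
val(RRRRBRRRBBRRBR) = { -4; -63/16; -125/32; -999/256 | -1997/512; -499/128; -249/64; -31/8; -15/4; -7/2; -3; -2; -1; 0 } -> -3995/1024
val(RRRRBRRRBBRRBRR) = { -4; -63/16; -125/32; -999/256 | -3995/1024; -1997/512; -499/128; -249/64; -31/8; -15/4; -7/2; -3; -2; -1; 0 } -> -7991/2048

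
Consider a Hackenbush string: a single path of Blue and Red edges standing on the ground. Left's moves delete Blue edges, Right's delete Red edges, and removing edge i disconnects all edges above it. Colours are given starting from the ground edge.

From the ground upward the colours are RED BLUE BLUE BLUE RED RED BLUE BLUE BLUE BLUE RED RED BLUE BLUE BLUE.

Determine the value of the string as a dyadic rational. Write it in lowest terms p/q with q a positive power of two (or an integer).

step 1: add RED to get R; options L={ ∅ } R={ 0 } gives -1
step 2: add BLUE to get RB; options L={ -1 } R={ 0 } gives -1/2
step 3: add BLUE to get RBB; options L={ -1 -1/2 } R={ 0 } gives -1/4
step 4: add BLUE to get RBBB; options L={ -1 -1/2 -1/4 } R={ 0 } gives -1/8
step 5: add RED to get RBBBR; options L={ -1 -1/2 -1/4 } R={ -1/8 0 } gives -3/16
step 6: add RED to get RBBBRR; options L={ -1 -1/2 -1/4 } R={ -3/16 -1/8 0 } gives -7/32
step 7: add BLUE to get RBBBRRB; options L={ -1 -1/2 -1/4 -7/32 } R={ -3/16 -1/8 0 } gives -13/64
step 8: add BLUE to get RBBBRRBB; options L={ -1 -1/2 -1/4 -7/32 -13/64 } R={ -3/16 -1/8 0 } gives -25/128
step 9: add BLUE to get RBBBRRBBB; options L={ -1 -1/2 -1/4 -7/32 -13/64 -25/128 } R={ -3/16 -1/8 0 } gives -49/256
step 10: add BLUE to get RBBBRRBBBB; options L={ -1 -1/2 -1/4 -7/32 -13/64 -25/128 -49/256 } R={ -3/16 -1/8 0 } gives -97/512
step 11: add RED to get RBBBRRBBBBR; options L={ -1 -1/2 -1/4 -7/32 -13/64 -25/128 -49/256 } R={ -97/512 -3/16 -1/8 0 } gives -195/1024
step 12: add RED to get RBBBRRBBBBRR; options L={ -1 -1/2 -1/4 -7/32 -13/64 -25/128 -49/256 } R={ -195/1024 -97/512 -3/16 -1/8 0 } gives -391/2048
step 13: add BLUE to get RBBBRRBBBBRRB; options L={ -1 -1/2 -1/4 -7/32 -13/64 -25/128 -49/256 -391/2048 } R={ -195/1024 -97/512 -3/16 -1/8 0 } gives -781/4096
step 14: add BLUE to get RBBBRRBBBBRRBB; options L={ -1 -1/2 -1/4 -7/32 -13/64 -25/128 -49/256 -391/2048 -781/4096 } R={ -195/1024 -97/512 -3/16 -1/8 0 } gives -1561/8192
step 15: add BLUE to get RBBBRRBBBBRRBBB; options L={ -1 -1/2 -1/4 -7/32 -13/64 -25/128 -49/256 -391/2048 -781/4096 -1561/8192 } R={ -195/1024 -97/512 -3/16 -1/8 0 } gives -3121/16384

-3121/16384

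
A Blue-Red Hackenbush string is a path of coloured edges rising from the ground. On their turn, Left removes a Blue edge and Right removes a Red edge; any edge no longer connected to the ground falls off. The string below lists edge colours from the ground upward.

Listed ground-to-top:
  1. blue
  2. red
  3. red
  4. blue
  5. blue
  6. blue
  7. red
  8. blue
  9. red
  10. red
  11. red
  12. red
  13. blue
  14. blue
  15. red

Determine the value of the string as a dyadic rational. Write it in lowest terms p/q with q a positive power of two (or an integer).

7437/16384

Recurse on prefixes of the 15-edge string blue red red blue blue blue red blue red red red red blue blue red:
edge 1 of 15 (blue): { 0 | · } — 1
edge 2 of 15 (red): { 0 | 1 } — 1/2
edge 3 of 15 (red): { 0 | 1/2,1 } — 1/4
edge 4 of 15 (blue): { 0,1/4 | 1/2,1 } — 3/8
edge 5 of 15 (blue): { 0,1/4,3/8 | 1/2,1 } — 7/16
edge 6 of 15 (blue): { 0,1/4,3/8,7/16 | 1/2,1 } — 15/32
edge 7 of 15 (red): { 0,1/4,3/8,7/16 | 15/32,1/2,1 } — 29/64
edge 8 of 15 (blue): { 0,1/4,3/8,7/16,29/64 | 15/32,1/2,1 } — 59/128
edge 9 of 15 (red): { 0,1/4,3/8,7/16,29/64 | 59/128,15/32,1/2,1 } — 117/256
edge 10 of 15 (red): { 0,1/4,3/8,7/16,29/64 | 117/256,59/128,15/32,1/2,1 } — 233/512
edge 11 of 15 (red): { 0,1/4,3/8,7/16,29/64 | 233/512,117/256,59/128,15/32,1/2,1 } — 465/1024
edge 12 of 15 (red): { 0,1/4,3/8,7/16,29/64 | 465/1024,233/512,117/256,59/128,15/32,1/2,1 } — 929/2048
edge 13 of 15 (blue): { 0,1/4,3/8,7/16,29/64,929/2048 | 465/1024,233/512,117/256,59/128,15/32,1/2,1 } — 1859/4096
edge 14 of 15 (blue): { 0,1/4,3/8,7/16,29/64,929/2048,1859/4096 | 465/1024,233/512,117/256,59/128,15/32,1/2,1 } — 3719/8192
edge 15 of 15 (red): { 0,1/4,3/8,7/16,29/64,929/2048,1859/4096 | 3719/8192,465/1024,233/512,117/256,59/128,15/32,1/2,1 } — 7437/16384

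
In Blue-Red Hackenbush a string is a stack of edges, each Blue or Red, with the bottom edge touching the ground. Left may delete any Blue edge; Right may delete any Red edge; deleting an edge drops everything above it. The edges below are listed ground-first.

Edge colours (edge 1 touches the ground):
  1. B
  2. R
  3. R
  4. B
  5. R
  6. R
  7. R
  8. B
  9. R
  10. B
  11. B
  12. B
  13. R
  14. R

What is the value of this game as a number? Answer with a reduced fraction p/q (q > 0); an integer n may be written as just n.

2233/8192

Prefix values for B R R B R R R B R B B B R R via {L|R} + simplicity:
step 1: add B to get B; options L={ 0 } R={ — } => 1
step 2: add R to get BR; options L={ 0 } R={ 1 } => 1/2
step 3: add R to get BRR; options L={ 0 } R={ 1/2; 1 } => 1/4
step 4: add B to get BRRB; options L={ 0; 1/4 } R={ 1/2; 1 } => 3/8
step 5: add R to get BRRBR; options L={ 0; 1/4 } R={ 3/8; 1/2; 1 } => 5/16
step 6: add R to get BRRBRR; options L={ 0; 1/4 } R={ 5/16; 3/8; 1/2; 1 } => 9/32
step 7: add R to get BRRBRRR; options L={ 0; 1/4 } R={ 9/32; 5/16; 3/8; 1/2; 1 } => 17/64
step 8: add B to get BRRBRRRB; options L={ 0; 1/4; 17/64 } R={ 9/32; 5/16; 3/8; 1/2; 1 } => 35/128
step 9: add R to get BRRBRRRBR; options L={ 0; 1/4; 17/64 } R={ 35/128; 9/32; 5/16; 3/8; 1/2; 1 } => 69/256
step 10: add B to get BRRBRRRBRB; options L={ 0; 1/4; 17/64; 69/256 } R={ 35/128; 9/32; 5/16; 3/8; 1/2; 1 } => 139/512
step 11: add B to get BRRBRRRBRBB; options L={ 0; 1/4; 17/64; 69/256; 139/512 } R={ 35/128; 9/32; 5/16; 3/8; 1/2; 1 } => 279/1024
step 12: add B to get BRRBRRRBRBBB; options L={ 0; 1/4; 17/64; 69/256; 139/512; 279/1024 } R={ 35/128; 9/32; 5/16; 3/8; 1/2; 1 } => 559/2048
step 13: add R to get BRRBRRRBRBBBR; options L={ 0; 1/4; 17/64; 69/256; 139/512; 279/1024 } R={ 559/2048; 35/128; 9/32; 5/16; 3/8; 1/2; 1 } => 1117/4096
step 14: add R to get BRRBRRRBRBBBRR; options L={ 0; 1/4; 17/64; 69/256; 139/512; 279/1024 } R={ 1117/4096; 559/2048; 35/128; 9/32; 5/16; 3/8; 1/2; 1 } => 2233/8192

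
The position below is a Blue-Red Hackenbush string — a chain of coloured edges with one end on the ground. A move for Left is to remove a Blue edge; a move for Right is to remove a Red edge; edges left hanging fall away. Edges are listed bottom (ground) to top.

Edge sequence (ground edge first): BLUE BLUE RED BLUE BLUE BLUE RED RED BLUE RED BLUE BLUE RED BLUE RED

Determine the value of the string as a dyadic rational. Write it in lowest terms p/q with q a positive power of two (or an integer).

step 1: add BLUE to get B; options L={ 0 } R={  } ⇒ 1
step 2: add BLUE to get BB; options L={ 0,1 } R={  } ⇒ 2
step 3: add RED to get BBR; options L={ 0,1 } R={ 2 } ⇒ 3/2
step 4: add BLUE to get BBRB; options L={ 0,1,3/2 } R={ 2 } ⇒ 7/4
step 5: add BLUE to get BBRBB; options L={ 0,1,3/2,7/4 } R={ 2 } ⇒ 15/8
step 6: add BLUE to get BBRBBB; options L={ 0,1,3/2,7/4,15/8 } R={ 2 } ⇒ 31/16
step 7: add RED to get BBRBBBR; options L={ 0,1,3/2,7/4,15/8 } R={ 31/16,2 } ⇒ 61/32
step 8: add RED to get BBRBBBRR; options L={ 0,1,3/2,7/4,15/8 } R={ 61/32,31/16,2 } ⇒ 121/64
step 9: add BLUE to get BBRBBBRRB; options L={ 0,1,3/2,7/4,15/8,121/64 } R={ 61/32,31/16,2 } ⇒ 243/128
step 10: add RED to get BBRBBBRRBR; options L={ 0,1,3/2,7/4,15/8,121/64 } R={ 243/128,61/32,31/16,2 } ⇒ 485/256
step 11: add BLUE to get BBRBBBRRBRB; options L={ 0,1,3/2,7/4,15/8,121/64,485/256 } R={ 243/128,61/32,31/16,2 } ⇒ 971/512
step 12: add BLUE to get BBRBBBRRBRBB; options L={ 0,1,3/2,7/4,15/8,121/64,485/256,971/512 } R={ 243/128,61/32,31/16,2 } ⇒ 1943/1024
step 13: add RED to get BBRBBBRRBRBBR; options L={ 0,1,3/2,7/4,15/8,121/64,485/256,971/512 } R={ 1943/1024,243/128,61/32,31/16,2 } ⇒ 3885/2048
step 14: add BLUE to get BBRBBBRRBRBBRB; options L={ 0,1,3/2,7/4,15/8,121/64,485/256,971/512,3885/2048 } R={ 1943/1024,243/128,61/32,31/16,2 } ⇒ 7771/4096
step 15: add RED to get BBRBBBRRBRBBRBR; options L={ 0,1,3/2,7/4,15/8,121/64,485/256,971/512,3885/2048 } R={ 7771/4096,1943/1024,243/128,61/32,31/16,2 } ⇒ 15541/8192

15541/8192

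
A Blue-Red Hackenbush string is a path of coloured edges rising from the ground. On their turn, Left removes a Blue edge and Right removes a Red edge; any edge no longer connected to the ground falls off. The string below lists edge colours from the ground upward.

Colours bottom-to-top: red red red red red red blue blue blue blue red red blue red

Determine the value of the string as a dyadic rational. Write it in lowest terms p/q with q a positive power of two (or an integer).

-1307/256

Recurse on prefixes of the 14-edge string red red red red red red blue blue blue blue red red blue red:
1 of 14 · r · max L −∞ · min R 0 → -1
2 of 14 · rr · max L −∞ · min R -1 → -2
3 of 14 · rrr · max L −∞ · min R -2 → -3
4 of 14 · rrrr · max L −∞ · min R -3 → -4
5 of 14 · rrrrr · max L −∞ · min R -4 → -5
6 of 14 · rrrrrr · max L −∞ · min R -5 → -6
7 of 14 · rrrrrrb · max L -6 · min R -5 → -11/2
8 of 14 · rrrrrrbb · max L -11/2 · min R -5 → -21/4
9 of 14 · rrrrrrbbb · max L -21/4 · min R -5 → -41/8
10 of 14 · rrrrrrbbbb · max L -41/8 · min R -5 → -81/16
11 of 14 · rrrrrrbbbbr · max L -41/8 · min R -81/16 → -163/32
12 of 14 · rrrrrrbbbbrr · max L -41/8 · min R -163/32 → -327/64
13 of 14 · rrrrrrbbbbrrb · max L -327/64 · min R -163/32 → -653/128
14 of 14 · rrrrrrbbbbrrbr · max L -327/64 · min R -653/128 → -1307/256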